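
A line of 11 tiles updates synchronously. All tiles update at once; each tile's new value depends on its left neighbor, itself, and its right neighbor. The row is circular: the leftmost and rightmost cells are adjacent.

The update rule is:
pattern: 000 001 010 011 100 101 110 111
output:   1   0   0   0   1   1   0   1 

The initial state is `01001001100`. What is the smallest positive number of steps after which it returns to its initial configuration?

00100100011
10010011000
01001000110
00100110001
10010001100
01001100010
00100011001
10011000100
01000110010
00110001001
10001100100
01100010010
00011001001
11000100100
00110010010
10001001001
01100100100
00010010011
11001001000
00100100110
10010010001
01001001100

22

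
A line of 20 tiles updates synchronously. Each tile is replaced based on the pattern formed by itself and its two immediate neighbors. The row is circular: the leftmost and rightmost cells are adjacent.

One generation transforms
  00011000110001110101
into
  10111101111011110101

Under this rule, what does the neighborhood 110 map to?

1

At position 4 the neighborhood is 110; the next row has 1 there.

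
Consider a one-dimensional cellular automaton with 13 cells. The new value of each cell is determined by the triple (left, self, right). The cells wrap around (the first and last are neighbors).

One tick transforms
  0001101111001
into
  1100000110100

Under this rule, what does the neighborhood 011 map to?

At position 3 the neighborhood is 011; the next row has 0 there.

0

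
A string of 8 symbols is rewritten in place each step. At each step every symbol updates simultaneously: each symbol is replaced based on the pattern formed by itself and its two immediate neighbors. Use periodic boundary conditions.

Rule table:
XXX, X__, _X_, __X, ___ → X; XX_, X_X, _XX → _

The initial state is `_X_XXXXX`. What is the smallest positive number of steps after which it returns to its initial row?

_X__XXX_
XXXX_X_X
XXX__X__
_X_XXXXX

4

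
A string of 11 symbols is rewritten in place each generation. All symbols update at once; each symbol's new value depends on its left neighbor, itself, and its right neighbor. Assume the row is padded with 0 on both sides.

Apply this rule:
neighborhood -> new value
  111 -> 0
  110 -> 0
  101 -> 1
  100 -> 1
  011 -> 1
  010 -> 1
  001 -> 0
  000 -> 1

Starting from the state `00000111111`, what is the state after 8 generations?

10011111111

generation 1: 11110100000
generation 2: 10001111111
generation 3: 11101000000
generation 4: 10011111111
generation 5: 11010000000
generation 6: 10111111111
generation 7: 11100000000
generation 8: 10011111111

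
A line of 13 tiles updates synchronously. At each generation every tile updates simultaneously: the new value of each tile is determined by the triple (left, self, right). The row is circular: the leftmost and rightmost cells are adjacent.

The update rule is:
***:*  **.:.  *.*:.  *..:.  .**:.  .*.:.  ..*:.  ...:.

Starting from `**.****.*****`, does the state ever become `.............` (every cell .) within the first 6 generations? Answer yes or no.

yes

*...**...****
..........***
...........*.
.............
all cells are . at generation 4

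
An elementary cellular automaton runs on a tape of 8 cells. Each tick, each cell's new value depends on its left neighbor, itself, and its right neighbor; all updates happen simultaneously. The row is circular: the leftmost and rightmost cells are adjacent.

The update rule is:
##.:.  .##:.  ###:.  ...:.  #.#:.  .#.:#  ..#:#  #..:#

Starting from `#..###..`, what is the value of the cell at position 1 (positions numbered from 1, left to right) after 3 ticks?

.

tick 1: ###...##
tick 2: ...#.#..
tick 3: ..##.##.
position 1 holds .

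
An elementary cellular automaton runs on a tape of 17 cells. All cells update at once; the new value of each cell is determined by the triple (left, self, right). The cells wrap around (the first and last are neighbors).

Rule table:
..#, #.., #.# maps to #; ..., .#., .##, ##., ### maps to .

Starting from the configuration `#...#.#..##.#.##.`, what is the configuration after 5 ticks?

.#.#.#.##..#.#..#

tick 1: .#.#.#.##..#.#..#
tick 2: #.#.#.#..##.#.##.
tick 3: .#.#.#.##..#.#..#  (repeats tick 1; period 2)
tick 5: .#.#.#.##..#.#..#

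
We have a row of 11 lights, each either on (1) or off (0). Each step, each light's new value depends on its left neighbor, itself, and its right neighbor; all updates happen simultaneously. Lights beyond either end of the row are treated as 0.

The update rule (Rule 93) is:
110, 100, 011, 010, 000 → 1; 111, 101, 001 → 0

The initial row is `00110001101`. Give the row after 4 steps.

10110101101

step 1: 10111101101
step 2: 10100101101
step 3: 10110101101
step 4: 10110101101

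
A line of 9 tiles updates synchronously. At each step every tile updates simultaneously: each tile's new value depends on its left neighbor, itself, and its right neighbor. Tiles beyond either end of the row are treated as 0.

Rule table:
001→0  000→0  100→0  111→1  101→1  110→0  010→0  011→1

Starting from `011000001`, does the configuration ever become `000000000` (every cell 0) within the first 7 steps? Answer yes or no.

010000000
000000000
all cells are 0 at step 2

yes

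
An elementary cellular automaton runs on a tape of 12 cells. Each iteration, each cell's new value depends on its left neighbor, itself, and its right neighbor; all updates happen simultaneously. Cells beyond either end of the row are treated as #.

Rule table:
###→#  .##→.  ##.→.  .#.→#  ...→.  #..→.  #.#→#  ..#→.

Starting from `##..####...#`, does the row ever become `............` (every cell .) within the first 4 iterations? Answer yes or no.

yes

iteration 1: #....##.....
iteration 2: ............
all cells are . at iteration 2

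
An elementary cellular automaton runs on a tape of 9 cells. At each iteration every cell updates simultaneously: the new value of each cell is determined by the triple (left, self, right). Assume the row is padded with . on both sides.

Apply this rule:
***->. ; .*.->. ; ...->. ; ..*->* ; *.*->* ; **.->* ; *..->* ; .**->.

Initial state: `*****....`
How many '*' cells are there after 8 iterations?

4

....**...
...*.**..
..*.*.**.
.*.*.*.**
*.*.*.*.*
.*.*.*.*.
*.*.*.*.*  (repeats iteration 5; period 2)
iteration 8: .*.*.*.*.
count of *: 4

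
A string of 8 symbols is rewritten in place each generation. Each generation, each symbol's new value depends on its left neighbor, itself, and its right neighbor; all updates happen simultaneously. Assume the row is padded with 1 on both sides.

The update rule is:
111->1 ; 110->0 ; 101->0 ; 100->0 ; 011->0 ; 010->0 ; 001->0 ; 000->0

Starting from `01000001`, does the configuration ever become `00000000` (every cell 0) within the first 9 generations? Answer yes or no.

yes

00000000
all cells are 0 at generation 1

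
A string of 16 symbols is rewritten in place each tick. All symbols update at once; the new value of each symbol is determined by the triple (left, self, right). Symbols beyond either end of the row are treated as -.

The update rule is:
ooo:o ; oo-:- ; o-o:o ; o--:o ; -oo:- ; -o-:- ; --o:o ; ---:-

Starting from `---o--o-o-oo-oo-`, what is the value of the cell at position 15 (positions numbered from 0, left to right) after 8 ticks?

-

--o-oo-o-o--o--o
-o-o--o-o-oo-oo-
o-o-oo-o-o--o--o
-o-o--o-o-oo-oo-  (repeats tick 2; period 2)
tick 8: -o-o--o-o-oo-oo-
position 15 holds -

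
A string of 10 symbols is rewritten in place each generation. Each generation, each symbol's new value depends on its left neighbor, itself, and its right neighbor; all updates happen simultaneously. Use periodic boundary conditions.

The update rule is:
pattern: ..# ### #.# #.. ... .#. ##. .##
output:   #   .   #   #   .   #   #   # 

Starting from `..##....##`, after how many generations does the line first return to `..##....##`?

generation 1: #####..###
generation 2: ....####..
generation 3: ...##..##.
generation 4: ..########
generation 5: ###......#
generation 6: ..##....##

6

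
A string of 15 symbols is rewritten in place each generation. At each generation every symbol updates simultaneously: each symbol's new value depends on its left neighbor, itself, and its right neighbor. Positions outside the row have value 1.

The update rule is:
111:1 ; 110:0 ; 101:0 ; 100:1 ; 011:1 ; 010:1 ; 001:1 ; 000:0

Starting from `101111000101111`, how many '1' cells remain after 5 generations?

13

001110101101111
111100101001111
111011101111111
110011001111111
101110111111111
count of 1: 13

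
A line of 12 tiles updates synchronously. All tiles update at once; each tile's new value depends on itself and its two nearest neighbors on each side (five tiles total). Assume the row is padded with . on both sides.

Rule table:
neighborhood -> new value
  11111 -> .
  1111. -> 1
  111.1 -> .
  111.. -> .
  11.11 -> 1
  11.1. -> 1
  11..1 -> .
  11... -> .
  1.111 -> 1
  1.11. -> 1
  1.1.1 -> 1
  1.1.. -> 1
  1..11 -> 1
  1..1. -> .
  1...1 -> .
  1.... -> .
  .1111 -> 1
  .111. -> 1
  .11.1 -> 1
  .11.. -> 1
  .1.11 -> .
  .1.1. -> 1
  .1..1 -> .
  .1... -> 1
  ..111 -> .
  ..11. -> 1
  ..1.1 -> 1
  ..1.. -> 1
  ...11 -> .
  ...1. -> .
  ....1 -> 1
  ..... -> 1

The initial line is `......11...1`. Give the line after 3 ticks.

.111.11....1

11111.11...1
.1.1.111...1
.111.11....1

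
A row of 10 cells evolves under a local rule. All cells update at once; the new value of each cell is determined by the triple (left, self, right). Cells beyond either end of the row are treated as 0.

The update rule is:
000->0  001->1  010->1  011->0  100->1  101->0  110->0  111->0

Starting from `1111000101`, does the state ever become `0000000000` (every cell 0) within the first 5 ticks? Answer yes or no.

tick 1: 0000101101
tick 2: 0001100001
tick 3: 0010010011
tick 4: 0111111100
tick 5: 1000000010
tick 5 is 1000000010, still not uniform 0

no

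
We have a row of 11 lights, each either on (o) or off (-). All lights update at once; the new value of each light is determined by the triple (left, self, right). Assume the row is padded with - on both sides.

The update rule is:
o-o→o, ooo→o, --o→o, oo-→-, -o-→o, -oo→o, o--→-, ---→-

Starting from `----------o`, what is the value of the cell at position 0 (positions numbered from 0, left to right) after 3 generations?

-

---------oo
--------oo-
-------oo--
position 0 holds -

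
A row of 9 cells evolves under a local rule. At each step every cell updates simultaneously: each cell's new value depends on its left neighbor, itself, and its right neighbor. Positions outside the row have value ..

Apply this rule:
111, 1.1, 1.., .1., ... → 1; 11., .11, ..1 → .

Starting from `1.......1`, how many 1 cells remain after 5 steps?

1111111.1
.11111.11
..111.1..
1..1.1111
11.11.11.
count of 1: 6

6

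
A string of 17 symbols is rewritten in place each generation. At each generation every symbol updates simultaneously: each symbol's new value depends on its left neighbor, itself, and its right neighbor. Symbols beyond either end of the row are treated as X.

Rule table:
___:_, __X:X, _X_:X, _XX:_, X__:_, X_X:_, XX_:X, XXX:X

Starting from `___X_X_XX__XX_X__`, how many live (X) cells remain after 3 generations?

8

__XX_X__X_X_X_X_X
_X_X_X_XX_X_X_X__
_X_X_X__X_X_X_X_X
count of X: 8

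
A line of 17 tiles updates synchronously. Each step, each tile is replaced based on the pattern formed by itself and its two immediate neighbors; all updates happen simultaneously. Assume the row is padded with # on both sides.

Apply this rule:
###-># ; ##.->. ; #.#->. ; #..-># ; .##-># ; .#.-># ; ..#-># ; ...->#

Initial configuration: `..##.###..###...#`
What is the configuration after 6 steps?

.#..###..########

###..##.####.####
##.###..###..####
#..##.####.######
.###..###..######
.##.####.########
.#..###..########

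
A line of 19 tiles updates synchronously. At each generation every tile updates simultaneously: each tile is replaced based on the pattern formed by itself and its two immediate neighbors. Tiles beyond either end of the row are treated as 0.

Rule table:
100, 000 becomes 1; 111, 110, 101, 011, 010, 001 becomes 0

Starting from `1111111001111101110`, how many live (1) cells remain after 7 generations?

5

0000000100000000001
1111110011111111100
0000001000000000011
1111100111111111000
0000010000000000111
1111001111111110000
0000100000000001111
count of 1: 5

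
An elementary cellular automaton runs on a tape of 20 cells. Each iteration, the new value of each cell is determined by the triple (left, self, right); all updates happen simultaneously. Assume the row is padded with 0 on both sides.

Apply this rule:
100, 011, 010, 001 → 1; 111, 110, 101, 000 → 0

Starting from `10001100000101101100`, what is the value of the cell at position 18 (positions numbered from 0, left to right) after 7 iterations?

11011010001101001010
10010011011001111011
11111110010111000010
10000001110100100111
11000011000111111100
10100110101100000010
10111100101010000111
position 18 holds 1

1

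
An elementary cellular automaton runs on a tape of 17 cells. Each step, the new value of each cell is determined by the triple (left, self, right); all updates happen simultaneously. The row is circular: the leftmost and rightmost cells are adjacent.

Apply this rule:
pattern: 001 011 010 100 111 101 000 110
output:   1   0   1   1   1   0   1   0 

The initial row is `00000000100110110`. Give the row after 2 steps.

11111111111000001
11111111110111110

11111111110111110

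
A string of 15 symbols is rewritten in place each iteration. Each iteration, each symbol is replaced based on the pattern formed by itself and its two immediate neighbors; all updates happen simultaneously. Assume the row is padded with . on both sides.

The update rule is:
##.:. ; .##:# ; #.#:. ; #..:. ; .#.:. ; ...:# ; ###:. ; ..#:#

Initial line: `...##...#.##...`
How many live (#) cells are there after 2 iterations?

6

iteration 1: ####..##..#..##
iteration 2: #....##..#..##.
count of #: 6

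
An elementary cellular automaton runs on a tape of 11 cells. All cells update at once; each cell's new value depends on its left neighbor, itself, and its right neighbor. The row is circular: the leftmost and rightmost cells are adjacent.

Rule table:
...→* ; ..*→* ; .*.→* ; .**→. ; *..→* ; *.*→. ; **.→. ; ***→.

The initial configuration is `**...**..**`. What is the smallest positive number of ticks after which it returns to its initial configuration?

tick 1: ..***..**..
tick 2: **...**..**

2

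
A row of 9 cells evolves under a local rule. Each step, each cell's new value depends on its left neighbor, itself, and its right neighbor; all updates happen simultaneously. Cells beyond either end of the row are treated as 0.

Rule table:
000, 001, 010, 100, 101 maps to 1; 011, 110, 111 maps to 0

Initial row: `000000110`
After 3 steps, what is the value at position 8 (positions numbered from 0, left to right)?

0

step 1: 111111001
step 2: 000000111
step 3: 111111000
position 8 holds 0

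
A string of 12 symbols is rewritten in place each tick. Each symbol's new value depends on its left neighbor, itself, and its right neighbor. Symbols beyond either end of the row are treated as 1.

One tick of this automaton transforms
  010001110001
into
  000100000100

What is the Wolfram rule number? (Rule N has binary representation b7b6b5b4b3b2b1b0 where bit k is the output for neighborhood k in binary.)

1

position 6: 111 → 0  (bit 7 = 0)
position 7: 110 → 0  (bit 6 = 0)
position 0: 101 → 0  (bit 5 = 0)
position 2: 100 → 0  (bit 4 = 0)
position 5: 011 → 0  (bit 3 = 0)
position 1: 010 → 0  (bit 2 = 0)
position 4: 001 → 0  (bit 1 = 0)
position 3: 000 → 1  (bit 0 = 1)
bits b7..b0 = 00000001 = 1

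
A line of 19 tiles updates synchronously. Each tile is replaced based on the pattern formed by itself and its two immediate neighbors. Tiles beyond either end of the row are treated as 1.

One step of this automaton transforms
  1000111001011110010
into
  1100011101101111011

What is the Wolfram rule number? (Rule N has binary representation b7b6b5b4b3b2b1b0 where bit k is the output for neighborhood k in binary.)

position 5: 111 → 1  (bit 7 = 1)
position 0: 110 → 1  (bit 6 = 1)
position 10: 101 → 1  (bit 5 = 1)
position 1: 100 → 1  (bit 4 = 1)
position 4: 011 → 0  (bit 3 = 0)
position 9: 010 → 1  (bit 2 = 1)
position 3: 001 → 0  (bit 1 = 0)
position 2: 000 → 0  (bit 0 = 0)
bits b7..b0 = 11110100 = 244

244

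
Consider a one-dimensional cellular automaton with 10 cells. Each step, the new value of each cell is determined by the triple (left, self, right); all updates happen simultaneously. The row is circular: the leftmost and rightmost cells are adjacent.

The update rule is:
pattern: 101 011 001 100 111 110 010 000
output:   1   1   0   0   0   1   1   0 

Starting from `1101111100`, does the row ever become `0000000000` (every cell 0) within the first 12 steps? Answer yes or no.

1111000100
1001000100
1001000100  (fixed point — unchanged through step 12)
step 12 is 1001000100, still not uniform 0

no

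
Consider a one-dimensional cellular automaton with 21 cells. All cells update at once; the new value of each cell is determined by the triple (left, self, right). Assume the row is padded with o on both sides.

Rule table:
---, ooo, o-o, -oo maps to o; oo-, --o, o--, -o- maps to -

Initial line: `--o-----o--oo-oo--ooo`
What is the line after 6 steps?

oo--ooo---o--o-oooooo

----ooo----o-oo---ooo
-oo-oo--oo--oo--o-ooo
oo-oo---o---o----oooo
o-oo--o---o---oo-oooo
-oo-----o---o-o-ooooo
oo--ooo---o--o-oooooo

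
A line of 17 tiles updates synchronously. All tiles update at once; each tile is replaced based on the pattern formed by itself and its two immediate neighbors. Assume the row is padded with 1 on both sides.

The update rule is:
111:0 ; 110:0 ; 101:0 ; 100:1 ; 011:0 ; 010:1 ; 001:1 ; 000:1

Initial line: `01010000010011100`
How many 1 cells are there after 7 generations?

01011111111100011
01000000000011100
01111111111100011
00000000000011100
11111111111100011
00000000000011100  (repeats generation 4; period 2)
generation 7: 11111111111100011
count of 1: 14

14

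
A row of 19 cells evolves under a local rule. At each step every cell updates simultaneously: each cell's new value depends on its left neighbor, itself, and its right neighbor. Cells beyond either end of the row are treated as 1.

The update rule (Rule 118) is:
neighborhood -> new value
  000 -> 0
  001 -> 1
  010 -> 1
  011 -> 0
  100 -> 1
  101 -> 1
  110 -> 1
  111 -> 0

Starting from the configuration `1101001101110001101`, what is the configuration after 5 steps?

step 1: 0111110110011010110
step 2: 1000011011101111011
step 3: 1100101100110001100
step 4: 0111110111011010111
step 5: 1000011001101111000

1000011001101111000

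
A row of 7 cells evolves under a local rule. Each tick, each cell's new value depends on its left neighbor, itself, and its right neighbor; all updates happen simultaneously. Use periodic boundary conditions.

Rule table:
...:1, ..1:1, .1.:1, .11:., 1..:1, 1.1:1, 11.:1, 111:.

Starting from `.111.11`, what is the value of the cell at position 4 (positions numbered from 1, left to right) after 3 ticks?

1..11.1
111.11.
..11.11
position 4 holds 1

1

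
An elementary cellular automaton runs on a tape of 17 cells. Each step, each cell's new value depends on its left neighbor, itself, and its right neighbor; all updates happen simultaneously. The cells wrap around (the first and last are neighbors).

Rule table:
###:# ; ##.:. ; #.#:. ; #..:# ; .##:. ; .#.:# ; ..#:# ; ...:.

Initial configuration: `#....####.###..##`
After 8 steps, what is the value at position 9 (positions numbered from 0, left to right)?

#

step 1: .#..#.##...#.##.#
step 2: .####...#.##....#
step 3: ..##.#.##...#..##
step 4: ##...#...#.####..
step 5: ..#.###.##..##.##
step 6: ###..#....##.....
step 7: .#.####..#..#...#
step 8: .#..##.#######.##
position 9 holds #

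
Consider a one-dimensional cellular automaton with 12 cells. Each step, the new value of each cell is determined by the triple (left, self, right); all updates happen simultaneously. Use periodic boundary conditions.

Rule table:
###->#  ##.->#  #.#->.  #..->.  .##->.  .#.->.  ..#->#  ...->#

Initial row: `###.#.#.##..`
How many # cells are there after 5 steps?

step 1: .##......#.#
step 2: ..#.#####...
step 3: ##...####.##
step 4: ##.##.###..#
step 5: ##..#..##.#.
count of #: 6

6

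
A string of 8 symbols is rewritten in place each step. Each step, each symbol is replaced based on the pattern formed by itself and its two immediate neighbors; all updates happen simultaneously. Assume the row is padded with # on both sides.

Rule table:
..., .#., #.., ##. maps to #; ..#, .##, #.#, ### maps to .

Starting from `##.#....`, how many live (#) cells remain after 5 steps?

.#.####.
.#....#.
.####.#.
....#.#.
###.#.#.
count of #: 5

5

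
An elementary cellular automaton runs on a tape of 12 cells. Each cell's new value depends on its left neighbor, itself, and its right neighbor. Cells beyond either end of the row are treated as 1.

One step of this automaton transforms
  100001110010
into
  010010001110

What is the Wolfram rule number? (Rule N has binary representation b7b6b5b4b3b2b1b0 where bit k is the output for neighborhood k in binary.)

position 6: 111 → 0  (bit 7 = 0)
position 0: 110 → 0  (bit 6 = 0)
position 11: 101 → 0  (bit 5 = 0)
position 1: 100 → 1  (bit 4 = 1)
position 5: 011 → 0  (bit 3 = 0)
position 10: 010 → 1  (bit 2 = 1)
position 4: 001 → 1  (bit 1 = 1)
position 2: 000 → 0  (bit 0 = 0)
bits b7..b0 = 00010110 = 22

22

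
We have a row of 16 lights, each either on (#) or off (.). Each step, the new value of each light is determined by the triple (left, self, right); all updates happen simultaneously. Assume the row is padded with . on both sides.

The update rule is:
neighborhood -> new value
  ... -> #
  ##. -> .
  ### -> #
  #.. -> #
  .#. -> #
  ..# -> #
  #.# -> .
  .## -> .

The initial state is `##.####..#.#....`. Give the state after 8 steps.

step 1: ....##.###.#####
step 2: ####....#...###.
step 3: .##.########.#.#
step 4: #....######..#.#
step 5: #####.####.###.#
step 6: .###...##...#..#
step 7: #.#.###..#######
step 8: #.#..#.##.#####.

#.#..#.##.#####.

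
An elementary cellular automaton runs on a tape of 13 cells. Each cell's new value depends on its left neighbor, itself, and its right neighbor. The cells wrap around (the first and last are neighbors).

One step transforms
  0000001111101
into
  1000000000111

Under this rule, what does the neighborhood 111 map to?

At position 7 the neighborhood is 111; the next row has 0 there.

0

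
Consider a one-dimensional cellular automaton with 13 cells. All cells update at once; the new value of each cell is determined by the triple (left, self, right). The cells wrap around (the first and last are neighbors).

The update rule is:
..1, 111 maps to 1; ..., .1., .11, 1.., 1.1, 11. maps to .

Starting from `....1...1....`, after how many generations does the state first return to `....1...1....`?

13

...1...1.....
..1...1......
.1...1.......
1...1........
...1........1
..1........1.
.1........1..
1........1...
........1...1
.......1...1.
......1...1..
.....1...1...
....1...1....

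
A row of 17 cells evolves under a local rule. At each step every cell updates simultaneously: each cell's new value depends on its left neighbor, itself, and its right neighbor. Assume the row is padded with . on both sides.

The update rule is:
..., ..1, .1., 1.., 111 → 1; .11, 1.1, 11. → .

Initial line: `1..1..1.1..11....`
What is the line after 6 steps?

1111111.111..1111
.11111...1.11.11.
1.111.1111......1
1..1...11.1111111
1111111....11111.
.11111.1111.111.1

.11111.1111.111.1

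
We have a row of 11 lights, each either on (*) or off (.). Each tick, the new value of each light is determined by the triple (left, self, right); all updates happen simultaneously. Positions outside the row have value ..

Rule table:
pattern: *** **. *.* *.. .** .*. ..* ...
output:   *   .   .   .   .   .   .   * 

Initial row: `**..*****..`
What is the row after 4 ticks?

....***..*.

.....***..*
****..*....
.**.....***
....***..*.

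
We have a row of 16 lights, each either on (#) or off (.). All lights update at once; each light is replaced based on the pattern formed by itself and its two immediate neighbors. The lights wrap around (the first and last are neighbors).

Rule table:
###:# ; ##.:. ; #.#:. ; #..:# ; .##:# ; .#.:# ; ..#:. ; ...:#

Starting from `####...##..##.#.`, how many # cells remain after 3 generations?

###.##.#.#.#..#.
##..#..#.#.##.#.
#.#.##.#.#.#..#.
count of #: 8

8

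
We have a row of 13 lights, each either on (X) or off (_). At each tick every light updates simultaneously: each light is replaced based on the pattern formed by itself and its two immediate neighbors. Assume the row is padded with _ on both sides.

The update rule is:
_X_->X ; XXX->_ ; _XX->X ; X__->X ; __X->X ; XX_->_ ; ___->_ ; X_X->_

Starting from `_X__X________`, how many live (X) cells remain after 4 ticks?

5

tick 1: XXXXXX_______
tick 2: X_____X______
tick 3: XX___XXX_____
tick 4: X_X_XX__X____
count of X: 5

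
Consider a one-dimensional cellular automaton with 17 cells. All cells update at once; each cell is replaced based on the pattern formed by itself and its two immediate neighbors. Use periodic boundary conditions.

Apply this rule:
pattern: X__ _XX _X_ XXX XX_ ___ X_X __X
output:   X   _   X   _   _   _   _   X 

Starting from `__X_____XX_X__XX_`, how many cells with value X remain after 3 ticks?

6

_XXX___X___XXX__X
____X_XXX_X___XXX
X__XX_____XX_X___
count of X: 6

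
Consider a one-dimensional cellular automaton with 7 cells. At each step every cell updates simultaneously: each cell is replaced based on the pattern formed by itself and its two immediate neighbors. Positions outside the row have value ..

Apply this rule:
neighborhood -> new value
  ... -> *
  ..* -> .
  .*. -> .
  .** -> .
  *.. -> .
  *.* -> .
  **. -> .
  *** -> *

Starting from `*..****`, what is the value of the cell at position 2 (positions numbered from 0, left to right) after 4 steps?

....**.
***....
.*..***
.....*.
position 2 holds .

.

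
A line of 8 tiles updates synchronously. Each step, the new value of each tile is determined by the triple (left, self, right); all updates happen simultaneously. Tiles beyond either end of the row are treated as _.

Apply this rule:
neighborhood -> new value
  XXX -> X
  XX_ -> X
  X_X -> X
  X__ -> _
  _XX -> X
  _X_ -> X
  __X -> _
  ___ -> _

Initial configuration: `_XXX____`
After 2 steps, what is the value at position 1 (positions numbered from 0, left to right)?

X

step 1: _XXX____  (fixed point — unchanged through step 2)
position 1 holds X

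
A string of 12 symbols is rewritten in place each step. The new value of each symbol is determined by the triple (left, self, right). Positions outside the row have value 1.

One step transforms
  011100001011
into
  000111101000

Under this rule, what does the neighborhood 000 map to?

At position 5 the neighborhood is 000; the next row has 1 there.

1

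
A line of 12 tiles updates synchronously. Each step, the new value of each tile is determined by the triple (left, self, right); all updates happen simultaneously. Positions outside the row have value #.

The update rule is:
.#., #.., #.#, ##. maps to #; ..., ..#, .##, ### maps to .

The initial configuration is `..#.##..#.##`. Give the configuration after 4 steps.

#.##.##.##..

step 1: #.##.##.##..
step 2: ##.##.##.##.
step 3: .##.##.##.##
step 4: #.##.##.##..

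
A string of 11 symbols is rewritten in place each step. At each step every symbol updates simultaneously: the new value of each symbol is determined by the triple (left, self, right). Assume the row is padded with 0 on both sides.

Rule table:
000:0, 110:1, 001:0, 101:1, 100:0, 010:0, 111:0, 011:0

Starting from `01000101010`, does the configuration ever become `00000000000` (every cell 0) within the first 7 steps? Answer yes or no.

yes

00000010100
00000001000
00000000000
all cells are 0 at step 3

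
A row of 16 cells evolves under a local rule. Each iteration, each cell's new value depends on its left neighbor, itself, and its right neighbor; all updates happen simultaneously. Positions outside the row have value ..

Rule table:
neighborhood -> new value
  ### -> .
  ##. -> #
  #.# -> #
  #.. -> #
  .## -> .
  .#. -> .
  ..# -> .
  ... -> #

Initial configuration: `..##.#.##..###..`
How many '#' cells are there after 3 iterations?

7

#..##.#.##...###
.#..##.#.###...#
..#..##.#..###..
count of #: 7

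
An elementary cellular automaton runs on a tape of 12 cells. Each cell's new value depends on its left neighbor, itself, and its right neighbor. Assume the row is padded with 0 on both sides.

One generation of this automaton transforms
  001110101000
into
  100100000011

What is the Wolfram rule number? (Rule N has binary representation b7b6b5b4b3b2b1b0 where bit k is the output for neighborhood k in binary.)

129

position 3: 111 → 1  (bit 7 = 1)
position 4: 110 → 0  (bit 6 = 0)
position 5: 101 → 0  (bit 5 = 0)
position 9: 100 → 0  (bit 4 = 0)
position 2: 011 → 0  (bit 3 = 0)
position 6: 010 → 0  (bit 2 = 0)
position 1: 001 → 0  (bit 1 = 0)
position 0: 000 → 1  (bit 0 = 1)
bits b7..b0 = 10000001 = 129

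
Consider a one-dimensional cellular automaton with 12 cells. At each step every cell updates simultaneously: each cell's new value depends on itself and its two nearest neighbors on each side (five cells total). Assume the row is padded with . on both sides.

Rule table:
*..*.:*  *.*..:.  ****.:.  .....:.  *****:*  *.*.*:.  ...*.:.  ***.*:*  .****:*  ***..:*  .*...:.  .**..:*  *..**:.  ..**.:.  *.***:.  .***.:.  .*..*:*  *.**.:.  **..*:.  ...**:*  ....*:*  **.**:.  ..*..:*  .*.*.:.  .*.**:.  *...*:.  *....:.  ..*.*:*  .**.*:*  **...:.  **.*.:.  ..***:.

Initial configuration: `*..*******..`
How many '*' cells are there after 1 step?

**..****.*..
count of *: 7

7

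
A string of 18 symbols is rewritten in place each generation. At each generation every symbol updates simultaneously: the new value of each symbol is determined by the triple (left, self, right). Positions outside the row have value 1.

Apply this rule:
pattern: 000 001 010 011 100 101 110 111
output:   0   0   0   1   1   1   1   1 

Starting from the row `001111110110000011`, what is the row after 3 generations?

111111111111110011

generation 1: 101111111111000011
generation 2: 111111111111100011
generation 3: 111111111111110011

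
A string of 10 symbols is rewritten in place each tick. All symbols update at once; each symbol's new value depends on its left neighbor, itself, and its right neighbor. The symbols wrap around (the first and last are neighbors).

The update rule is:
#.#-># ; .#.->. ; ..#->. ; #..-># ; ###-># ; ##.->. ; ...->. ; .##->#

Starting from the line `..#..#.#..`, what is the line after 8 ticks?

...#..#.#.
....#..#.#
#....#..#.
.#....#..#
#.#....#..
.#.#....#.
..#.#....#
#..#.#....

#..#.#....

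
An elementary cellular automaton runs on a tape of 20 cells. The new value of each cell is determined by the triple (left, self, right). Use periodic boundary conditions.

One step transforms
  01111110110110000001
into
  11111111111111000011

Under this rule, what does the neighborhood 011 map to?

At position 1 the neighborhood is 011; the next row has 1 there.

1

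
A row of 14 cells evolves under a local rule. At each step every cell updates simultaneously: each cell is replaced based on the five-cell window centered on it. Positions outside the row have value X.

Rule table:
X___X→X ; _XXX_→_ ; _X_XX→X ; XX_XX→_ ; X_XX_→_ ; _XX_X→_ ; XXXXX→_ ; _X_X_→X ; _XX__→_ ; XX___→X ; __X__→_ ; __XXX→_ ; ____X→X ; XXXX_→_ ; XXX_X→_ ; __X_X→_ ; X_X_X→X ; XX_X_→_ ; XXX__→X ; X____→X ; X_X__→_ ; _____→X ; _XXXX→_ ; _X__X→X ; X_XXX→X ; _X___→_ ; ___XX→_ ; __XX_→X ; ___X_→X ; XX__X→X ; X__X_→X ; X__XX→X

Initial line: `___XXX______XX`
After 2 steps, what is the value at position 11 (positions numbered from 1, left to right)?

X

step 1: XX___XXXXXX___
step 2: _XXX______XXX_
position 11 holds X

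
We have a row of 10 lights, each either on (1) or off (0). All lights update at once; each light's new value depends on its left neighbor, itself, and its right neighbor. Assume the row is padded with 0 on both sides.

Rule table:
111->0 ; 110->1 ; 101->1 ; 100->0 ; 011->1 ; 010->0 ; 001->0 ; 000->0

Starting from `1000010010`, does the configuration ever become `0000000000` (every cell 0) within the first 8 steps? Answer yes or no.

0000000000
all cells are 0 at step 1

yes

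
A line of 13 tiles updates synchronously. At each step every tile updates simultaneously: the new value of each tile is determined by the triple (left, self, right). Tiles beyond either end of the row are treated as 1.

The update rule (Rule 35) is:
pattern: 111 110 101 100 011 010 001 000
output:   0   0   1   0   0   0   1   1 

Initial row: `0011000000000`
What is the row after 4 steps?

0100110000000

0100011111111
1001100000000
0010001111111
0100110000000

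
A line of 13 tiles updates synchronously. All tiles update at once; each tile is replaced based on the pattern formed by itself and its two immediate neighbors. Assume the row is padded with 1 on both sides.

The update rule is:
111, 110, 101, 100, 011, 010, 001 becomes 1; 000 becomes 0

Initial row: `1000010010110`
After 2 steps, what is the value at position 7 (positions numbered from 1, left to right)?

1100111111111
1111111111111
position 7 holds 1

1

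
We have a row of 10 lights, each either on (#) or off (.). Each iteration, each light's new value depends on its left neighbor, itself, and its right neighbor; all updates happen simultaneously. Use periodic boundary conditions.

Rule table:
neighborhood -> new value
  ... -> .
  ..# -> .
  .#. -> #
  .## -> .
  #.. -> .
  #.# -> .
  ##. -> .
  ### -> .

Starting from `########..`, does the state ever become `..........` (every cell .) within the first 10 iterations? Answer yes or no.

yes

..........
all cells are . at iteration 1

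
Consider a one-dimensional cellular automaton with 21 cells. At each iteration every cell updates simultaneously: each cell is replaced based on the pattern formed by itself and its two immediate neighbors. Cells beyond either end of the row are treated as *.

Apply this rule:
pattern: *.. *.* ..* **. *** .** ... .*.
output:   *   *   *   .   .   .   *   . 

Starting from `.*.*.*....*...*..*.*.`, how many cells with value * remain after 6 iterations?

*.*.*.****.***.**.*.*
.*.*.*....*...*..*.*.  (repeats iteration 0; period 2)
iteration 6: .*.*.*....*...*..*.*.
count of *: 7

7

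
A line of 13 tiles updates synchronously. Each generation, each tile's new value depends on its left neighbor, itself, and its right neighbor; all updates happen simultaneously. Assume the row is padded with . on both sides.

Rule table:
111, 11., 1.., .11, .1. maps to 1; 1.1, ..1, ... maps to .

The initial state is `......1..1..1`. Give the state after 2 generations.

......11.11.1

......11.11.1
......11.11.1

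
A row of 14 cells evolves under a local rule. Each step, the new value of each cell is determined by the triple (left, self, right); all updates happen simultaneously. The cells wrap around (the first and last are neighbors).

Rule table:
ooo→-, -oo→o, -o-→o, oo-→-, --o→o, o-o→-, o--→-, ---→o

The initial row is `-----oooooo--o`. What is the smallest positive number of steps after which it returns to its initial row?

14

step 1: -ooooo------oo
step 2: -o-----oooooo-
step 3: oo-ooooo------
step 4: o--o-----ooooo
step 5: --oo-ooooo----
step 6: ooo--o-----ooo
step 7: ----oo-ooooo--
step 8: ooooo--o-----o
step 9: ------oo-ooooo
step 10: -oooooo--o----
step 11: oo------oo-ooo
step 12: ---oooooo--o--
step 13: oooo------oo-o
step 14: -----oooooo--o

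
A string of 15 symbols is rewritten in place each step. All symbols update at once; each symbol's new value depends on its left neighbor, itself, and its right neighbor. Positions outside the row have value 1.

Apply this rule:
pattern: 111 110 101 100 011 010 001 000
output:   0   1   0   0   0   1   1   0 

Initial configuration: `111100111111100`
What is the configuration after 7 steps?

step 1: 000101000000101
step 2: 001101000001100
step 3: 010101000010101
step 4: 010101000110100
step 5: 010101001010101
step 6: 010101011010100
step 7: 010101001010101

010101001010101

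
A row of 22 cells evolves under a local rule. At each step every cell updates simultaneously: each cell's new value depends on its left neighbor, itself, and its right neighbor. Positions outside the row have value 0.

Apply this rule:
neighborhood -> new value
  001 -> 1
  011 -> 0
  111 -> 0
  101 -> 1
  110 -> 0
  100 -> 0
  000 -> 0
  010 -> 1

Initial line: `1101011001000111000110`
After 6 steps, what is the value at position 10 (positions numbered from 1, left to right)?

0011100011001000001000
0100000100011000011000
1100001100100000100000
0000010001100001100000
0000110010000010000000
0001000110000110000000
position 10 holds 0

0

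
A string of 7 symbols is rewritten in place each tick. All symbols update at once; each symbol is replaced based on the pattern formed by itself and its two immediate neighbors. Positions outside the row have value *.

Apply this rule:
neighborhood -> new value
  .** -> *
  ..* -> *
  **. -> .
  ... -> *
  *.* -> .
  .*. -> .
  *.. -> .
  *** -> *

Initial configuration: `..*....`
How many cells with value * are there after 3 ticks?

6

tick 1: .*..***
tick 2: ...****
tick 3: .******
count of *: 6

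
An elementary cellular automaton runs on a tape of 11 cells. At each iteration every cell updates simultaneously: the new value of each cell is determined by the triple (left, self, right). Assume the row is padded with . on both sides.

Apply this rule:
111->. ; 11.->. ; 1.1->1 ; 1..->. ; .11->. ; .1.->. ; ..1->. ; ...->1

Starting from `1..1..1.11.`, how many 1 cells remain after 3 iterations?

iteration 1: .......1...
iteration 2: 111111...11
iteration 3: .......1...
count of 1: 1

1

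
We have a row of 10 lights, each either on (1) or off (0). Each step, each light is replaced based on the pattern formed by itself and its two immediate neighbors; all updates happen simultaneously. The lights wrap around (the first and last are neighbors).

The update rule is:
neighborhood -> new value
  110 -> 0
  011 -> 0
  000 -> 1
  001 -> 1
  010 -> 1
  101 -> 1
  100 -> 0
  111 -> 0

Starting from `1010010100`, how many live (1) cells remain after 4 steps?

1110111101
0001000010
1111011110
0000100001
count of 1: 2

2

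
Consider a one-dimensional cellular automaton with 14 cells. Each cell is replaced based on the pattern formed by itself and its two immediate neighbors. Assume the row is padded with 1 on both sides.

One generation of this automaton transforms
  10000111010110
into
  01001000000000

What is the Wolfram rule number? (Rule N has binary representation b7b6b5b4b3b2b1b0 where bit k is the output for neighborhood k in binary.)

18

position 6: 111 → 0  (bit 7 = 0)
position 0: 110 → 0  (bit 6 = 0)
position 8: 101 → 0  (bit 5 = 0)
position 1: 100 → 1  (bit 4 = 1)
position 5: 011 → 0  (bit 3 = 0)
position 9: 010 → 0  (bit 2 = 0)
position 4: 001 → 1  (bit 1 = 1)
position 2: 000 → 0  (bit 0 = 0)
bits b7..b0 = 00010010 = 18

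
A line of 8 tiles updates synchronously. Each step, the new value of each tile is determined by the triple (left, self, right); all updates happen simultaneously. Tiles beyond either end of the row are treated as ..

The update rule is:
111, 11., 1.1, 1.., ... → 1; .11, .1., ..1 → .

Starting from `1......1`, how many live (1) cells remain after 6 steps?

.11111..
..111111
1..11111
.1..1111
..1..111
1..1..11
count of 1: 4

4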